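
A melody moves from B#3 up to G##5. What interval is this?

major thirteenth

B to G spans six letter names (B-C-D-E-F-G), plus an octave — that makes it a thirteenth of some quality.
Counting semitones, B#3→G##5 is 21, which is the major thirteenth.
(Equivalently, a compound major sixth: a major sixth plus an octave.)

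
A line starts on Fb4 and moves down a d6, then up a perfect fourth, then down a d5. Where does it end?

G#3

A diminished sixth down from Fb4 is A3.
A3 up a perfect fourth → D4 (5 semitones).
D4 down a diminished fifth → G#3 (6 semitones).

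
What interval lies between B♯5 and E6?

B to E spans four letter names (B-C-D-E) — that makes it a fourth of some quality.
The perfect fourth is 5 semitones; here we have 4, one semitone narrower: diminished.

diminished fourth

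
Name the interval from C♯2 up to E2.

minor 3rd

C to E spans three letter names (C-D-E): a third.
At 3 semitones, C#2→E2 falls one short of a major third: minor.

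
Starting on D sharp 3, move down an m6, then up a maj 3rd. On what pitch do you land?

A double-sharp 2

Down a minor sixth from D#3: F##2 (8 semitones down).
Up a major third from F##2: A##2 (4 semitones up).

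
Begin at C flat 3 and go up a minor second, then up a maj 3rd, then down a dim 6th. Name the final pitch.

A minor second up from Cb3 is Dbb3.
Up a major third from Dbb3: Fb3 (4 semitones up).
Down a diminished sixth from Fb3: A2 (7 semitones down).

A 2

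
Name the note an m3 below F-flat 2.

D-flat 2

Counting three letter names down from F lands on D.
A minor third is 3 semitones; 3 semitones down from Fb2 gives Db2.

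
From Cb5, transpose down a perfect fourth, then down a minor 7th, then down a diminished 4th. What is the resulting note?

Cb5 down a perfect fourth → Gb4 (5 semitones).
A minor seventh down from Gb4 is Ab3.
A diminished fourth down from Ab3 is E3.

E3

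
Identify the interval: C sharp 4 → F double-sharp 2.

diminished twelfth

Descending from C#4 to F##2 is the same interval as ascending F##2 to C#4.
F to C spans five letter names (F-G-A-B-C), plus an octave, so the interval is some kind of twelfth.
A perfect twelfth would be 19 semitones; F##2 to C#4 is 18, one semitone narrower, so the interval is diminished.
(Equivalently, a compound diminished fifth: a diminished fifth plus an octave.)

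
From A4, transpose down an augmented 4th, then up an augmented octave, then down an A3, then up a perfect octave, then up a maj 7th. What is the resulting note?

An augmented fourth down from A4 is Eb4.
Eb4 up an augmented octave → E5 (13 semitones).
An augmented third down from E5 is Cb5.
A perfect octave up from Cb5 is Cb6.
A major seventh up from Cb6 is Bb6.

Bb6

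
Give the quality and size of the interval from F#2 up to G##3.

augmented ninth

F to G spans two letter names (F-G), plus an octave: a ninth.
F#2 to G##3 spans 15 semitones — one semitone wider than the major ninth (14) — giving an augmented ninth.
(Equivalently, a compound augmented second: an augmented second plus an octave.)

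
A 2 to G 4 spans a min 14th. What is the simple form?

Each octave removed subtracts seven from the number: 14 − 7 = 7.
Quality carries through unchanged, so the simple form is a minor seventh.

minor seventh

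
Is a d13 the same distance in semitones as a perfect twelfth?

A diminished thirteenth = 19 semitones = a perfect twelfth; enharmonically equal.

Yes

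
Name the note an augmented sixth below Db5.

Fbb4

The sixth takes the letter from D down to F.
Moving 10 semitones down from Db5 (the size of an augmented sixth) reaches Fbb4.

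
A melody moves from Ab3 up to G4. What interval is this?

A to G spans seven letter names (A-B-C-D-E-F-G): a seventh.
Counting semitones, Ab3→G4 is 11, which is the major seventh.

M7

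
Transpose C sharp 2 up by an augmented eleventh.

F double-sharp 3

The eleventh's letter: C up four letter names plus an octave → F.
An augmented eleventh is 18 semitones; 18 semitones up from C#2 gives F##3.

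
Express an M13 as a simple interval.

major sixth

Take out an octave (7 from the number): 13 − 7 = 6.
That makes a major thirteenth a compound major sixth — an octave plus a major sixth.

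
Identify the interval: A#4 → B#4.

M2

A to B spans two letter names (A-B): a second.
The major second spans 2 semitones, and A#4 to B#4 is exactly 2 semitones — so this is a major second.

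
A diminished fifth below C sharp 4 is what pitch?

F double-sharp 3

Counting five letter names down from C lands on F.
A diminished fifth spans 6 semitones, so from C#4 the target pitch is F##3.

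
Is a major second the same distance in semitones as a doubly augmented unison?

Yes

A major second = 2 semitones = a doubly augmented unison; enharmonically equal.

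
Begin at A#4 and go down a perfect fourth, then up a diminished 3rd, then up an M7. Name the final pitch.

F#5

A perfect fourth down from A#4 is E#4.
Up a diminished third from E#4: G4 (2 semitones up).
G4 up a major seventh → F#5 (11 semitones).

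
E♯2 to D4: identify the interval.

diminished 14th

E to D spans seven letter names (E-F-G-A-B-C-D), plus an octave: a fourteenth.
E#2 to D4 spans 21 semitones — two semitones narrower than the major fourteenth (23) — giving a diminished fourteenth.
(Equivalently, a compound diminished seventh: a diminished seventh plus an octave.)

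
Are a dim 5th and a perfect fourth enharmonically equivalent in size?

A diminished fifth is 6 semitones but a perfect fourth is 5 semitones — different sizes.

No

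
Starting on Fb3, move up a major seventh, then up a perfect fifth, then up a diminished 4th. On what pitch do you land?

Ebb5

A major seventh up from Fb3 is Eb4.
Up a perfect fifth from Eb4: Bb4 (7 semitones up).
Up a diminished fourth from Bb4: Ebb5 (4 semitones up).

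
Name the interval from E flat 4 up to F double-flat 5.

E to F spans two letter names (E-F), plus an octave — that makes it a ninth of some quality.
Eb4 to Fbb5 spans 12 semitones — two semitones narrower than the major ninth (14) — giving a diminished ninth.

diminished 9th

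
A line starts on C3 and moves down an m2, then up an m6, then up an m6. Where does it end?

Eb4

A minor second down from C3 is B2.
A minor sixth up from B2 is G3.
Up a minor sixth from G3: Eb4 (8 semitones up).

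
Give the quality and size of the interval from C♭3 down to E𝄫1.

Descending from Cb3 to Ebb1 is the same interval as ascending Ebb1 to Cb3.
E to C spans six letter names (E-F-G-A-B-C), plus an octave, so the interval is some kind of thirteenth.
The major thirteenth spans 21 semitones, and Ebb1 to Cb3 is exactly 21 semitones — so this is a major thirteenth.
(Equivalently, a compound major sixth: a major sixth plus an octave.)

M13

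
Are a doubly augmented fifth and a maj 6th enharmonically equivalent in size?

Yes

A doubly augmented fifth spans 9 semitones, and a major sixth also spans 9 semitones — they're enharmonic.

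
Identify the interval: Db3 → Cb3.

M2

Descending from Db3 to Cb3 is the same interval as ascending Cb3 to Db3.
C to D spans two letter names (C-D) — that makes it a second of some quality.
The major second spans 2 semitones, and Cb3 to Db3 is exactly 2 semitones — so this is a major second.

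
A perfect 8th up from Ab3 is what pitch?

For an octave the letter name doesn't change: still A, an octave up.
A perfect octave spans 12 semitones, so from Ab3 the target pitch is Ab4.

Ab4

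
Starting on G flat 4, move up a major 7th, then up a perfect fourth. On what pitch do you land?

A major seventh up from Gb4 is F5.
Up a perfect fourth from F5: Bb5 (5 semitones up).

B flat 5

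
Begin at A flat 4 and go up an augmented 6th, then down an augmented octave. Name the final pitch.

F 4

Up an augmented sixth from Ab4: F#5 (10 semitones up).
Down an augmented octave from F#5: F4 (13 semitones down).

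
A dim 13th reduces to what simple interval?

diminished 6th

Subtracting seven from the interval number removes an octave: 13 − 7 = 6.
That makes a diminished thirteenth a compound diminished sixth — an octave plus a diminished sixth.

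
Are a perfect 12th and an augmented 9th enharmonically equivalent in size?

No

A perfect twelfth spans 19 semitones; an augmented ninth spans 15 semitones. They differ by 4.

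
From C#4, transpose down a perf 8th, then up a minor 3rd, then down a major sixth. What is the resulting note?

G2

A perfect octave down from C#4 is C#3.
A minor third up from C#3 is E3.
A major sixth down from E3 is G2.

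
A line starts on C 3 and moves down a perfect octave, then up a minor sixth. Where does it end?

A perfect octave down from C3 is C2.
C2 up a minor sixth → Ab2 (8 semitones).

A flat 2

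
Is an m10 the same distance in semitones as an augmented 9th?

A minor tenth spans 15 semitones, and an augmented ninth also spans 15 semitones — they're enharmonic.

Yes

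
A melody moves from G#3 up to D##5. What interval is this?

A12

G to D spans five letter names (G-A-B-C-D), plus an octave: a twelfth.
The perfect twelfth is 19 semitones; here we have 20, one semitone wider: augmented.
(Equivalently, a compound augmented fifth: an augmented fifth plus an octave.)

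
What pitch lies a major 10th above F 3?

Counting three letter names plus an octave up from F lands on A.
Moving 16 semitones up from F3 (the size of a major tenth) reaches A4.

A 4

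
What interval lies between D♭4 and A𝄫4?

diminished fifth

D to A spans five letter names (D-E-F-G-A): a fifth.
A perfect fifth would be 7 semitones; Db4 to Abb4 is 6, one semitone narrower, so the interval is diminished.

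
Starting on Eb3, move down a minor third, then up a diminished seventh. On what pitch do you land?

Down a minor third from Eb3: C3 (3 semitones down).
C3 up a diminished seventh → Bbb3 (9 semitones).

Bbb3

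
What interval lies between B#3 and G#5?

minor thirteenth

B to G spans six letter names (B-C-D-E-F-G), plus an octave, so the interval is some kind of thirteenth.
A major thirteenth would be 21 semitones, but B#3 to G#5 is 20 — one semitone narrower, making it a minor thirteenth.
(Equivalently, a compound minor sixth: a minor sixth plus an octave.)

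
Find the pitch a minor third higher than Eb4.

Gb4

Counting three letter names up from E lands on G.
A minor third spans 3 semitones, so from Eb4 the target pitch is Gb4.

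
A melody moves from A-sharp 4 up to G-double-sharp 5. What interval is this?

A to G spans seven letter names (A-B-C-D-E-F-G) — that makes it a seventh of some quality.
A#4 to G##5 is 11 semitones, matching the major seventh exactly, so the quality is major.

major 7th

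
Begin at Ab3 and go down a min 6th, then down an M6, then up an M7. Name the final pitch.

D3

A minor sixth down from Ab3 is C3.
A major sixth down from C3 is Eb2.
Up a major seventh from Eb2: D3 (11 semitones up).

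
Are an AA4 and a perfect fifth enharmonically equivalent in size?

Yes

A doubly augmented fourth = 7 semitones = a perfect fifth; enharmonically equal.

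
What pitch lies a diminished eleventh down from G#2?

D##1

The eleventh's letter: G down four letter names plus an octave → D.
A diminished eleventh spans 16 semitones, so from G#2 the target pitch is D##1.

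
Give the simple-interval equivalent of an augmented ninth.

augmented second

Take out an octave (7 from the number): 9 − 7 = 2.
So an augmented ninth is an octave plus an augmented second. The quality is unchanged.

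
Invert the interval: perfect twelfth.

P4

First reduce the compound perfect twelfth to its simple form, a perfect fifth.
Interval numbers invert to sum to nine: 5 + 4 = 9, so a fifth inverts to a fourth.
The quality also flips — perfect stays perfect — giving a perfect fourth.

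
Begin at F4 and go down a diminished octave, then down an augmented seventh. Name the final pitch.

Gb2

A diminished octave down from F4 is F#3.
F#3 down an augmented seventh → Gb2 (12 semitones).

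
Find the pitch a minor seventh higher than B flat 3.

A flat 4

Counting seven letter names up from B lands on A.
A minor seventh is 10 semitones; 10 semitones up from Bb3 gives Ab4.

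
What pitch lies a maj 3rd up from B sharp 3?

D double-sharp 4

Counting three letter names up from B lands on D.
A major third spans 4 semitones, so from B#3 the target pitch is D##4.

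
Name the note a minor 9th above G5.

The ninth's letter: G up two letter names plus an octave → A.
A minor ninth spans 13 semitones, so from G5 the target pitch is Ab6.

Ab6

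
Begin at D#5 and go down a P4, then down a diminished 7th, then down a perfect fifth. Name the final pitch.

A perfect fourth down from D#5 is A#4.
A#4 down a diminished seventh → B##3 (9 semitones).
A perfect fifth down from B##3 is E##3.

E##3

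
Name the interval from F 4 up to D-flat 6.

F to D spans six letter names (F-G-A-B-C-D), plus an octave, so the interval is some kind of thirteenth.
At 20 semitones, F4→Db6 falls one short of a major thirteenth: minor.
(Equivalently, a compound minor sixth: a minor sixth plus an octave.)

m13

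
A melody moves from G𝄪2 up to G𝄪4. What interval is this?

perfect 15th

G to G is the same letter name, plus 2 octaves, so the interval is some kind of fifteenth.
The perfect fifteenth spans 24 semitones, and G##2 to G##4 is exactly 24 semitones — so this is a perfect fifteenth.
(Equivalently, a compound perfect octave: a perfect octave plus an octave.)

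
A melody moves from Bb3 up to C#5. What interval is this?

augmented ninth

B to C spans two letter names (B-C), plus an octave — that makes it a ninth of some quality.
The major ninth is 14 semitones; here we have 15, one semitone wider: augmented.
(Equivalently, a compound augmented second: an augmented second plus an octave.)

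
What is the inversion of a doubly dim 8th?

doubly augmented 1st

Interval numbers invert to sum to nine: 8 + 1 = 9, so an octave inverts to a unison.
The quality also flips — doubly diminished becomes doubly augmented — giving a doubly augmented unison.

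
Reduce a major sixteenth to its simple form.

major second

Take out 2 octaves (14 from the number): 16 − 14 = 2.
That makes a major sixteenth a compound major second — 2 octaves plus a major second.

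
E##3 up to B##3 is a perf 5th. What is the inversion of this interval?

P4

Inverted interval numbers add to nine, so a fifth pairs with a fourth (5 + 4 = 9).
The quality also flips — perfect stays perfect — giving a perfect fourth.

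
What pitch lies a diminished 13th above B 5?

G-flat 7

The thirteenth's letter: B up six letter names plus an octave → G.
Moving 19 semitones up from B5 (the size of a diminished thirteenth) reaches Gb7.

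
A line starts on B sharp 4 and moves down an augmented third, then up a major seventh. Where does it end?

B#4 down an augmented third → G4 (5 semitones).
A major seventh up from G4 is F#5.

F sharp 5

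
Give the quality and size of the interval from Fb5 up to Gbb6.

F to G spans two letter names (F-G), plus an octave — that makes it a ninth of some quality.
At 13 semitones, Fb5→Gbb6 falls one short of a major ninth: minor.
(Equivalently, a compound minor second: a minor second plus an octave.)

m9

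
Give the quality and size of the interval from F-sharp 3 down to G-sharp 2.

Descending from F#3 to G#2 is the same interval as ascending G#2 to F#3.
G to F spans seven letter names (G-A-B-C-D-E-F) — that makes it a seventh of some quality.
A major seventh would be 11 semitones, but G#2 to F#3 is 10 — one semitone narrower, making it a minor seventh.

minor seventh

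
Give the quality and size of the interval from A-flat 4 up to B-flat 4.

major second

A to B spans two letter names (A-B), so the interval is some kind of second.
Ab4 to Bb4 is 2 semitones, matching the major second exactly, so the quality is major.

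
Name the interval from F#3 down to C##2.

Descending from F#3 to C##2 is the same interval as ascending C##2 to F#3.
C to F spans four letter names (C-D-E-F), plus an octave: an eleventh.
C##2 to F#3 spans 16 semitones — one semitone narrower than the perfect eleventh (17) — giving a diminished eleventh.
(Equivalently, a compound diminished fourth: a diminished fourth plus an octave.)

d11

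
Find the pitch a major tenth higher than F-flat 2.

The tenth's letter: F up three letter names plus an octave → A.
A major tenth is 16 semitones; 16 semitones up from Fb2 gives Ab3.

A-flat 3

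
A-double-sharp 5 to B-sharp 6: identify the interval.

minor ninth

A to B spans two letter names (A-B), plus an octave: a ninth.
A##5 to B#6 is 13 semitones, a half step short of the major ninth (14), so this is minor.
(Equivalently, a compound minor second: a minor second plus an octave.)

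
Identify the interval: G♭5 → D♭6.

G to D spans five letter names (G-A-B-C-D) — that makes it a fifth of some quality.
Counting semitones, Gb5→Db6 is 7, which is the perfect fifth.

perfect fifth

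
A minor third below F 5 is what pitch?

D 5

The third takes the letter from F down to D.
A minor third is 3 semitones; 3 semitones down from F5 gives D5.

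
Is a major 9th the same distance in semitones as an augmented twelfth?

14 semitones (major ninth) vs 20 semitones (augmented twelfth): not equal.

No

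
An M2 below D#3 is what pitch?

C#3

The second takes the letter from D down to C.
A major second spans 2 semitones, so from D#3 the target pitch is C#3.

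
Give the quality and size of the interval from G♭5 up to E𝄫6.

minor 6th

G to E spans six letter names (G-A-B-C-D-E), so the interval is some kind of sixth.
Gb5 to Ebb6 is 8 semitones, a half step short of the major sixth (9), so this is minor.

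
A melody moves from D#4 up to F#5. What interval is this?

minor tenth

D to F spans three letter names (D-E-F), plus an octave: a tenth.
At 15 semitones, D#4→F#5 falls one short of a major tenth: minor.
(Equivalently, a compound minor third: a minor third plus an octave.)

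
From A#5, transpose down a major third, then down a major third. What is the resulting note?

A major third down from A#5 is F#5.
F#5 down a major third → D5 (4 semitones).

D5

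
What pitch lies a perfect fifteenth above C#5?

C#7

The letter stays C (same as the start), shifted two octaves up.
Moving 24 semitones up from C#5 (the size of a perfect fifteenth) reaches C#7.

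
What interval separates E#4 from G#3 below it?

Descending from E#4 to G#3 is the same interval as ascending G#3 to E#4.
G to E spans six letter names (G-A-B-C-D-E) — that makes it a sixth of some quality.
The major sixth spans 9 semitones, and G#3 to E#4 is exactly 9 semitones — so this is a major sixth.

major 6th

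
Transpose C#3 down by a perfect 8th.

C#2

For an octave the letter name doesn't change: still C, an octave down.
A perfect octave is 12 semitones; 12 semitones down from C#3 gives C#2.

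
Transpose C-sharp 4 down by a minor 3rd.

A-sharp 3

Three letter names down from C: A.
A minor third is 3 semitones; 3 semitones down from C#4 gives A#3.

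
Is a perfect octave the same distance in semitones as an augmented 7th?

Yes

Both span 12 semitones: a perfect octave and an augmented seventh are the same chromatic distance.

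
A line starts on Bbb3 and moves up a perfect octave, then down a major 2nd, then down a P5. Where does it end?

Dbb4

Up a perfect octave from Bbb3: Bbb4 (12 semitones up).
Bbb4 down a major second → Abb4 (2 semitones).
Abb4 down a perfect fifth → Dbb4 (7 semitones).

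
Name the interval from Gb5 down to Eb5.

Descending from Gb5 to Eb5 is the same interval as ascending Eb5 to Gb5.
E to G spans three letter names (E-F-G), so the interval is some kind of third.
A major third would be 4 semitones, but Eb5 to Gb5 is 3 — one semitone narrower, making it a minor third.

m3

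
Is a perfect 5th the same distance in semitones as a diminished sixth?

Yes

A perfect fifth spans 7 semitones, and a diminished sixth also spans 7 semitones — they're enharmonic.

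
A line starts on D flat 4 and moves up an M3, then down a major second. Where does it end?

E flat 4

Db4 up a major third → F4 (4 semitones).
A major second down from F4 is Eb4.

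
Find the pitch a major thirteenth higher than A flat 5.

Six letters up from A (plus an octave) reaches F.
A major thirteenth spans 21 semitones, so from Ab5 the target pitch is F7.

F 7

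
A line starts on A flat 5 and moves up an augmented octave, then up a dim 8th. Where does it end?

A flat 7

Up an augmented octave from Ab5: A6 (13 semitones up).
A6 up a diminished octave → Ab7 (11 semitones).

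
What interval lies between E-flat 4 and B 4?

A5

E to B spans five letter names (E-F-G-A-B), so the interval is some kind of fifth.
A perfect fifth would be 7 semitones; Eb4 to B4 is 8, one semitone wider, so the interval is augmented.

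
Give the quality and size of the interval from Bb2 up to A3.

major seventh

B to A spans seven letter names (B-C-D-E-F-G-A): a seventh.
The major seventh spans 11 semitones, and Bb2 to A3 is exactly 11 semitones — so this is a major seventh.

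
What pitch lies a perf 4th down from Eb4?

Bb3

Counting four letter names down from E lands on B.
A perfect fourth is 5 semitones; 5 semitones down from Eb4 gives Bb3.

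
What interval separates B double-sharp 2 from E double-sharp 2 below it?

perfect fifth

Descending from B##2 to E##2 is the same interval as ascending E##2 to B##2.
E to B spans five letter names (E-F-G-A-B): a fifth.
Counting semitones, E##2→B##2 is 7, which is the perfect fifth.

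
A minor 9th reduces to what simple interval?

Subtracting seven from the interval number removes an octave: 9 − 7 = 2.
That makes a minor ninth a compound minor second — an octave plus a minor second.

m2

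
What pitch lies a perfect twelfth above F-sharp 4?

The twelfth's letter: F up five letter names plus an octave → C.
A perfect twelfth spans 19 semitones, so from F#4 the target pitch is C#6.

C-sharp 6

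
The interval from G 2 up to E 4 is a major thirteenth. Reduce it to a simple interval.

Take out an octave (7 from the number): 13 − 7 = 6.
So a major thirteenth is an octave plus a major sixth. The quality is unchanged.

major sixth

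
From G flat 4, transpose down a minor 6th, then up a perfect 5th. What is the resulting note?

F 4

A minor sixth down from Gb4 is Bb3.
Bb3 up a perfect fifth → F4 (7 semitones).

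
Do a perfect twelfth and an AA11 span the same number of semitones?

A perfect twelfth spans 19 semitones, and a doubly augmented eleventh also spans 19 semitones — they're enharmonic.

Yes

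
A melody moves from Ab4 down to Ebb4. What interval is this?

augmented 4th

Descending from Ab4 to Ebb4 is the same interval as ascending Ebb4 to Ab4.
E to A spans four letter names (E-F-G-A) — that makes it a fourth of some quality.
The perfect fourth is 5 semitones; here we have 6, one semitone wider: augmented.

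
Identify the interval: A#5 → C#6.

minor third

A to C spans three letter names (A-B-C): a third.
A major third would be 4 semitones, but A#5 to C#6 is 3 — one semitone narrower, making it a minor third.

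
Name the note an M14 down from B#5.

Counting seven letter names plus an octave down from B lands on C.
A major fourteenth is 23 semitones; 23 semitones down from B#5 gives C#4.

C#4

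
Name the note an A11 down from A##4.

E#3

Four letters down from A (plus an octave) reaches E.
Moving 18 semitones down from A##4 (the size of an augmented eleventh) reaches E#3.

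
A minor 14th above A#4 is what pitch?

G#6

Counting seven letter names plus an octave up from A lands on G.
A minor fourteenth is 22 semitones; 22 semitones up from A#4 gives G#6.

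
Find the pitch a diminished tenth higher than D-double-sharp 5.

F-sharp 6

Three letters up from D (plus an octave) reaches F.
Moving 14 semitones up from D##5 (the size of a diminished tenth) reaches F#6.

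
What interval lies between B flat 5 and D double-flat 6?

B to D spans three letter names (B-C-D) — that makes it a third of some quality.
The major third is 4 semitones; here we have 2, two semitones narrower: diminished.

d3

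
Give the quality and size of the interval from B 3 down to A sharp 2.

Descending from B3 to A#2 is the same interval as ascending A#2 to B3.
A to B spans two letter names (A-B), plus an octave: a ninth.
A#2 to B3 is 13 semitones, a half step short of the major ninth (14), so this is minor.
(Equivalently, a compound minor second: a minor second plus an octave.)

minor ninth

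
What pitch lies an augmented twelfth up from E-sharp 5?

Counting five letter names plus an octave up from E lands on B.
An augmented twelfth spans 20 semitones, so from E#5 the target pitch is B##6.

B-double-sharp 6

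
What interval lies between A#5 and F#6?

minor 6th

A to F spans six letter names (A-B-C-D-E-F): a sixth.
A major sixth would be 9 semitones, but A#5 to F#6 is 8 — one semitone narrower, making it a minor sixth.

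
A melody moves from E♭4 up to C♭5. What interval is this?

E to C spans six letter names (E-F-G-A-B-C): a sixth.
A major sixth would be 9 semitones, but Eb4 to Cb5 is 8 — one semitone narrower, making it a minor sixth.

minor sixth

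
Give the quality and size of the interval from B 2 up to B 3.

P8

B to B is the same letter name, plus an octave — that makes it an octave of some quality.
The perfect octave spans 12 semitones, and B2 to B3 is exactly 12 semitones — so this is a perfect octave.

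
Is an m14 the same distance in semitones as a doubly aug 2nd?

No

A minor fourteenth is 22 semitones but a doubly augmented second is 4 semitones — different sizes.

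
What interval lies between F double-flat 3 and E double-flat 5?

major fourteenth

F to E spans seven letter names (F-G-A-B-C-D-E), plus an octave, so the interval is some kind of fourteenth.
Counting semitones, Fbb3→Ebb5 is 23, which is the major fourteenth.
(Equivalently, a compound major seventh: a major seventh plus an octave.)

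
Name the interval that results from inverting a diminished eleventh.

augmented 5th

First reduce the compound diminished eleventh to its simple form, a diminished fourth.
Interval numbers invert to sum to nine: 4 + 5 = 9, so a fourth inverts to a fifth.
And diminished becomes augmented under inversion, so we get an augmented fifth.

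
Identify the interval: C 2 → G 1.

Descending from C2 to G1 is the same interval as ascending G1 to C2.
G to C spans four letter names (G-A-B-C): a fourth.
The perfect fourth spans 5 semitones, and G1 to C2 is exactly 5 semitones — so this is a perfect fourth.

perfect 4th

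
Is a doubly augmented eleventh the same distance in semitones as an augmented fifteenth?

A doubly augmented eleventh spans 19 semitones; an augmented fifteenth spans 25 semitones. They differ by 6.

No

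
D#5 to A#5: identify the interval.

perfect fifth

D to A spans five letter names (D-E-F-G-A), so the interval is some kind of fifth.
Counting semitones, D#5→A#5 is 7, which is the perfect fifth.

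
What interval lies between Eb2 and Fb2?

E to F spans two letter names (E-F): a second.
Eb2 to Fb2 is 1 semitone, a half step short of the major second (2), so this is minor.

minor 2nd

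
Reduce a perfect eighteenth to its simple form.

Each octave removed subtracts seven from the number: 18 − 14 = 4.
So a perfect eighteenth is 2 octaves plus a perfect fourth. The quality is unchanged.

perfect fourth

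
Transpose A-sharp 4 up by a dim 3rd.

The third takes the letter from A up to C.
Moving 2 semitones up from A#4 (the size of a diminished third) reaches C5.

C 5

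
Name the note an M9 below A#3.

Counting two letter names plus an octave down from A lands on G.
Moving 14 semitones down from A#3 (the size of a major ninth) reaches G#2.

G#2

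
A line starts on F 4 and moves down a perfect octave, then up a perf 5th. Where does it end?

C 4

Down a perfect octave from F4: F3 (12 semitones down).
A perfect fifth up from F3 is C4.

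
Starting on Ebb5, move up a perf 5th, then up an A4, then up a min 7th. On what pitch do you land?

Ebb5 up a perfect fifth → Bbb5 (7 semitones).
Up an augmented fourth from Bbb5: Eb6 (6 semitones up).
Up a minor seventh from Eb6: Db7 (10 semitones up).

Db7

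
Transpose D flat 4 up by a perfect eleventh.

Four letters up from D (plus an octave) reaches G.
A perfect eleventh is 17 semitones; 17 semitones up from Db4 gives Gb5.

G flat 5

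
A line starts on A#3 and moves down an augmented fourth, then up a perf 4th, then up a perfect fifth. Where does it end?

E4

An augmented fourth down from A#3 is E3.
Up a perfect fourth from E3: A3 (5 semitones up).
A perfect fifth up from A3 is E4.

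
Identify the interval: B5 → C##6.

B to C spans two letter names (B-C), so the interval is some kind of second.
A major second would be 2 semitones; B5 to C##6 is 3, one semitone wider, so the interval is augmented.

augmented 2nd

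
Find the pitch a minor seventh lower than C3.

D2

Counting seven letter names down from C lands on D.
Moving 10 semitones down from C3 (the size of a minor seventh) reaches D2.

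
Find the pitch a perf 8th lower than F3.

The letter stays F (same as the start), shifted an octave down.
A perfect octave is 12 semitones; 12 semitones down from F3 gives F2.

F2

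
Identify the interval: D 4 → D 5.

perfect octave

D to D is the same letter name, plus an octave, so the interval is some kind of octave.
Counting semitones, D4→D5 is 12, which is the perfect octave.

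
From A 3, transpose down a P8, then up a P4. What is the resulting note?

D 3

A perfect octave down from A3 is A2.
Up a perfect fourth from A2: D3 (5 semitones up).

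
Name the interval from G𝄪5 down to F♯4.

augmented 9th

Descending from G##5 to F#4 is the same interval as ascending F#4 to G##5.
F to G spans two letter names (F-G), plus an octave, so the interval is some kind of ninth.
The major ninth is 14 semitones; here we have 15, one semitone wider: augmented.
(Equivalently, a compound augmented second: an augmented second plus an octave.)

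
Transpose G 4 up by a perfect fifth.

Counting five letter names up from G lands on D.
A perfect fifth spans 7 semitones, so from G4 the target pitch is D5.

D 5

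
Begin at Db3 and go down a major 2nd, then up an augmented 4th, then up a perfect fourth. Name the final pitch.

Db3 down a major second → Cb3 (2 semitones).
An augmented fourth up from Cb3 is F3.
Up a perfect fourth from F3: Bb3 (5 semitones up).

Bb3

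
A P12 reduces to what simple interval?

perfect fifth

Take out an octave (7 from the number): 12 − 7 = 5.
Quality carries through unchanged, so the simple form is a perfect fifth.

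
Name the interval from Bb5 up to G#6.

B to G spans six letter names (B-C-D-E-F-G) — that makes it a sixth of some quality.
A major sixth would be 9 semitones; Bb5 to G#6 is 10, one semitone wider, so the interval is augmented.

A6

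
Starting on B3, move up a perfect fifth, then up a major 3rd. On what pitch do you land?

A#4

A perfect fifth up from B3 is F#4.
A major third up from F#4 is A#4.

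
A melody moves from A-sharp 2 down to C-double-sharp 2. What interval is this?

minor 6th

Descending from A#2 to C##2 is the same interval as ascending C##2 to A#2.
C to A spans six letter names (C-D-E-F-G-A): a sixth.
A major sixth would be 9 semitones, but C##2 to A#2 is 8 — one semitone narrower, making it a minor sixth.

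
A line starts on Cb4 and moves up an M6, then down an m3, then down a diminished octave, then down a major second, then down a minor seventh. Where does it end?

F#2

A major sixth up from Cb4 is Ab4.
Down a minor third from Ab4: F4 (3 semitones down).
A diminished octave down from F4 is F#3.
Down a major second from F#3: E3 (2 semitones down).
Down a minor seventh from E3: F#2 (10 semitones down).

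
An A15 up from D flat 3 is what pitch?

A fifteenth keeps the letter name D, two octaves up from D.
An augmented fifteenth spans 25 semitones, so from Db3 the target pitch is D5.

D 5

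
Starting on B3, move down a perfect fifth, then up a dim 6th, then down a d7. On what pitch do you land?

B3 down a perfect fifth → E3 (7 semitones).
E3 up a diminished sixth → Cb4 (7 semitones).
Cb4 down a diminished seventh → D3 (9 semitones).

D3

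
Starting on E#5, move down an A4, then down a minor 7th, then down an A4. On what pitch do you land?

Down an augmented fourth from E#5: B4 (6 semitones down).
Down a minor seventh from B4: C#4 (10 semitones down).
An augmented fourth down from C#4 is G3.

G3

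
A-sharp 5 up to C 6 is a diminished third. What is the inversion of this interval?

augmented 6th

The rule of nine gives the new number: 9 − 3 = 6, so a third becomes a sixth.
And diminished becomes augmented under inversion, so we get an augmented sixth.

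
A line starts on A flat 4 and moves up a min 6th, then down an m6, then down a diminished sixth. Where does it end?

Ab4 up a minor sixth → Fb5 (8 semitones).
A minor sixth down from Fb5 is Ab4.
Ab4 down a diminished sixth → C#4 (7 semitones).

C sharp 4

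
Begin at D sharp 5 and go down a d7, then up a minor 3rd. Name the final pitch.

G double-sharp 4

D#5 down a diminished seventh → E##4 (9 semitones).
A minor third up from E##4 is G##4.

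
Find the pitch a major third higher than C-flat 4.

The third takes the letter from C up to E.
A major third is 4 semitones; 4 semitones up from Cb4 gives Eb4.

E-flat 4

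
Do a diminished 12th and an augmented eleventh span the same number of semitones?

Yes

Both span 18 semitones: a diminished twelfth and an augmented eleventh are the same chromatic distance.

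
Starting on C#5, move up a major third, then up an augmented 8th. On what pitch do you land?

Up a major third from C#5: E#5 (4 semitones up).
Up an augmented octave from E#5: E##6 (13 semitones up).

E##6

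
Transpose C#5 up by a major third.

E#5

Counting three letter names up from C lands on E.
A major third is 4 semitones; 4 semitones up from C#5 gives E#5.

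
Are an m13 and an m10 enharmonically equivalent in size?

20 semitones (minor thirteenth) vs 15 semitones (minor tenth): not equal.

No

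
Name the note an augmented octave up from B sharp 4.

An octave keeps the letter name B, an octave up from B.
Moving 13 semitones up from B#4 (the size of an augmented octave) reaches B##5.

B double-sharp 5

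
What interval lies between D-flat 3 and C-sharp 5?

A14

D to C spans seven letter names (D-E-F-G-A-B-C), plus an octave: a fourteenth.
Db3 to C#5 spans 24 semitones — one semitone wider than the major fourteenth (23) — giving an augmented fourteenth.
(Equivalently, a compound augmented seventh: an augmented seventh plus an octave.)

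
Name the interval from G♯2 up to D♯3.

G to D spans five letter names (G-A-B-C-D) — that makes it a fifth of some quality.
The perfect fifth spans 7 semitones, and G#2 to D#3 is exactly 7 semitones — so this is a perfect fifth.

perfect fifth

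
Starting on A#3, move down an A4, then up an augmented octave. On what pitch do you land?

E#4

A#3 down an augmented fourth → E3 (6 semitones).
E3 up an augmented octave → E#4 (13 semitones).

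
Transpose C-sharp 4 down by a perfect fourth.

G-sharp 3

Four letter names down from C: G.
A perfect fourth spans 5 semitones, so from C#4 the target pitch is G#3.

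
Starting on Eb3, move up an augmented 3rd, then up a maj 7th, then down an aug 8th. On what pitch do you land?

Eb3 up an augmented third → G#3 (5 semitones).
Up a major seventh from G#3: F##4 (11 semitones up).
F##4 down an augmented octave → F#3 (13 semitones).

F#3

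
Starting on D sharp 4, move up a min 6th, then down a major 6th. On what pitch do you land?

D#4 up a minor sixth → B4 (8 semitones).
B4 down a major sixth → D4 (9 semitones).

D 4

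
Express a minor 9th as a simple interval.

minor second

Subtracting seven from the interval number removes an octave: 9 − 7 = 2.
So a minor ninth is an octave plus a minor second. The quality is unchanged.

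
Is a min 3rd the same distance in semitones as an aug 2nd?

A minor third = 3 semitones = an augmented second; enharmonically equal.

Yes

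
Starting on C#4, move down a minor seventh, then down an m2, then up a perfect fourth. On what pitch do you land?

F##3

A minor seventh down from C#4 is D#3.
D#3 down a minor second → C##3 (1 semitone).
A perfect fourth up from C##3 is F##3.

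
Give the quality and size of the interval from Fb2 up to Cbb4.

F to C spans five letter names (F-G-A-B-C), plus an octave: a twelfth.
Fb2 to Cbb4 spans 18 semitones — one semitone narrower than the perfect twelfth (19) — giving a diminished twelfth.
(Equivalently, a compound diminished fifth: a diminished fifth plus an octave.)

diminished 12th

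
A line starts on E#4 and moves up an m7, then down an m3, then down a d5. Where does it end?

A minor seventh up from E#4 is D#5.
D#5 down a minor third → B#4 (3 semitones).
B#4 down a diminished fifth → E##4 (6 semitones).

E##4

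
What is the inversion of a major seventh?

The rule of nine gives the new number: 9 − 7 = 2, so a seventh becomes a second.
Quality inverts too: major becomes minor. That makes the inversion a minor second.

minor 2nd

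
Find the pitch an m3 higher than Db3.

Fb3

Counting three letter names up from D lands on F.
A minor third spans 3 semitones, so from Db3 the target pitch is Fb3.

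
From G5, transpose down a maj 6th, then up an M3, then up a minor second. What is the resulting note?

Down a major sixth from G5: Bb4 (9 semitones down).
A major third up from Bb4 is D5.
A minor second up from D5 is Eb5.

Eb5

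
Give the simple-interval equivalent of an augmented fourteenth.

Subtracting seven from the interval number removes an octave: 14 − 7 = 7.
That makes an augmented fourteenth a compound augmented seventh — an octave plus an augmented seventh.

A7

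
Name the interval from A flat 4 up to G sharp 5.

augmented seventh

A to G spans seven letter names (A-B-C-D-E-F-G): a seventh.
Ab4 to G#5 spans 12 semitones — one semitone wider than the major seventh (11) — giving an augmented seventh.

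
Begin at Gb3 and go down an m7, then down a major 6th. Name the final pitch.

Down a minor seventh from Gb3: Ab2 (10 semitones down).
Down a major sixth from Ab2: Cb2 (9 semitones down).

Cb2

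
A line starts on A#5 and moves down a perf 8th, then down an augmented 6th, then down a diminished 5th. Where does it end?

F#3

A#5 down a perfect octave → A#4 (12 semitones).
Down an augmented sixth from A#4: C4 (10 semitones down).
Down a diminished fifth from C4: F#3 (6 semitones down).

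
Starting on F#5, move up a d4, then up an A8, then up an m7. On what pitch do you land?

Up a diminished fourth from F#5: Bb5 (4 semitones up).
Up an augmented octave from Bb5: B6 (13 semitones up).
Up a minor seventh from B6: A7 (10 semitones up).

A7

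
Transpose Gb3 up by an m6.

Ebb4

Six letter names up from G: E.
A minor sixth spans 8 semitones, so from Gb3 the target pitch is Ebb4.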